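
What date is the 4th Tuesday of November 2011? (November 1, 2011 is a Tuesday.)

November 2011 begins on a Tuesday, so the first Tuesday is November 1.
The 4th Tuesday is 3 weeks later: 1 + 21 = 22.

22 November 2011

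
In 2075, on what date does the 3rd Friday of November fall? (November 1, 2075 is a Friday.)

2075-11-15

November 2075 begins on a Friday, so the first Friday is November 1.
The 3rd Friday is 2 weeks later: 1 + 14 = 15.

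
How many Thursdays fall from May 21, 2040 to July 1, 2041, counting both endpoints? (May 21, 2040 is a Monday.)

May 21, 2040 is a Monday; the first Thursday on or after it is May 24, 2040 (3 days later).
From May 24, 2040 to July 1, 2041: 221 + 182 = 403 days (rest of 2040, to July 1, 2041 in 2041).
403 ÷ 7 = 57 full weeks with remainder 4, so 57 more Thursdays after the first → 58.

58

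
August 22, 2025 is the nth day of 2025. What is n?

Days in months before August: 31 + 28 + 31 + 30 + 31 + 30 + 31 = 212.
Plus 22 days into August → day 234.

234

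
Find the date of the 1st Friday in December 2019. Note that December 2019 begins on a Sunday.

December 6, 2019

December 2019 begins on a Sunday, so the first Friday is December 6 (5 days later).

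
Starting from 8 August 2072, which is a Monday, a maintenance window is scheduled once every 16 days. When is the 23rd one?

26 July 2073

The 23rd occurrence is 22 intervals after the first: 22 × 16 = 352 days after 8 August 2072.
August has 31 days — 23 days to the end of August leaves 329.
September has 30 days (299 left).
October has 31 days (268 left).
November has 30 days (238 left).
December has 31 days (207 left).
January has 31 days (176 left).
February has 28 days (148 left).
March has 31 days (117 left).
April has 30 days (87 left).
May has 31 days (56 left).
June has 30 days (26 left).
26 days into July → 26 July 2073.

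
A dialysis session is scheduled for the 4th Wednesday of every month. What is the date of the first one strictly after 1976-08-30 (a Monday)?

1976-09-22

August 1976 starts on a Sunday; its first Wednesday is the 4th, so the 4th Wednesday is the 25th — 1976-08-25.
That is not after 1976-08-30, so look at September 1976.
September 1976 starts on a Wednesday; its first Wednesday is the 1st, so the 4th Wednesday is the 22nd — 1976-09-22.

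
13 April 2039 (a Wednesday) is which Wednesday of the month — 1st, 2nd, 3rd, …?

Day 13 falls in week ⌈13/7⌉ of the month.
Days 1–7 hold the 1st Wednesday, 8–14 the 2nd, 15–21 the 3rd, 22–28 the 4th, 29–31 the 5th.
13 is in the range for the 2nd.

2nd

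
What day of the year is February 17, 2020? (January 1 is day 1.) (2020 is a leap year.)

48

Days in months before February: 31 = 31.
Plus 17 days into February → day 48.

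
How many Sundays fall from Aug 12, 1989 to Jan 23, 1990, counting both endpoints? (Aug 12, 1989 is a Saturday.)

Aug 12, 1989 is a Saturday; the first Sunday on or after it is Aug 13, 1989 (1 day later).
From Aug 13, 1989 to Jan 23, 1990: 18 + 30 + 31 + 30 + 31 + 23 = 163 days (rest of Aug, Sep, Oct, Nov, Dec, Jan).
163 ÷ 7 = 23 full weeks with remainder 2, so 23 more Sundays after the first → 24.

24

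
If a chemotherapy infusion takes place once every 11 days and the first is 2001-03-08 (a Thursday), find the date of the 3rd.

The 3rd occurrence is 2 intervals after the first: 2 × 11 = 22 days after 2001-03-08.
22 days later is 2001-03-30.

2001-03-30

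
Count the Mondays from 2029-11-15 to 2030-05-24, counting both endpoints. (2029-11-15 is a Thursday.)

2029-11-15 is a Thursday; the first Monday on or after it is 2029-11-19 (4 days later).
From 2029-11-19 to 2030-05-24: 11 + 31 + 31 + 28 + 31 + 30 + 24 = 186 days (rest of November, December, January, February, March, April, May).
186 ÷ 7 = 26 full weeks with remainder 4, so 26 more Mondays after the first → 27.

27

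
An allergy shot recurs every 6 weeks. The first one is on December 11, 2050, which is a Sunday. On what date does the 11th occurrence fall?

The 11th occurrence is 10 intervals after the first: 10 × 42 = 420 days after December 11, 2050.
December has 31 days — 20 days to the end of December leaves 400.
January has 31 days (369 left).
February has 28 days (341 left).
March has 31 days (310 left).
April has 30 days (280 left).
May has 31 days (249 left).
June has 30 days (219 left).
July has 31 days (188 left).
August has 31 days (157 left).
September has 30 days (127 left).
October has 31 days (96 left).
November has 30 days (66 left).
December has 31 days (35 left).
January has 31 days (4 left).
4 days into February → February 4, 2052.

February 4, 2052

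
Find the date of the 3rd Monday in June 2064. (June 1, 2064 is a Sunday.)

2064-06-16

June 2064 begins on a Sunday, so the first Monday is June 2 (1 day later).
The 3rd Monday is 2 weeks later: 2 + 14 = 16.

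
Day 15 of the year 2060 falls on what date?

15 into Jan → Jan 15.

Jan 15, 2060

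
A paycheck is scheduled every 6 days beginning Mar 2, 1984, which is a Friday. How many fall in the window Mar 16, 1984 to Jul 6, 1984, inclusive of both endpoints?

19

Occurrences land 6·i days after Mar 2, 1984 for i = 0, 1, 2, …
Mar 16, 1984 is 14 days after the start; 14 ÷ 6 = 2 remainder 2; since the remainder is 2, round up to i = 3. First occurrence in the window: #4 on Mar 20, 1984 (3×6 = 18 days in).
Jul 6, 1984 is 126 days after the start; 126 ÷ 6 = 21 remainder 0. Last occurrence in the window: #22 on Jul 6, 1984.
Occurrences #4 through #22: 19 in total.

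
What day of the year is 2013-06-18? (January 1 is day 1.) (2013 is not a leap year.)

169

Days in months before June: 31 + 28 + 31 + 30 + 31 = 151.
Plus 18 days into June → day 169.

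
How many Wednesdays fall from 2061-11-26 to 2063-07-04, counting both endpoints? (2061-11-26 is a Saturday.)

2061-11-26 is a Saturday; the first Wednesday on or after it is 2061-11-30 (4 days later).
From 2061-11-30 to 2063-07-04: 31 + 365 + 185 = 581 days (rest of 2061, 2062, to 2063-07-04 in 2063).
581 ÷ 7 = 83 full weeks with remainder 0, so 83 more Wednesdays after the first → 84.

84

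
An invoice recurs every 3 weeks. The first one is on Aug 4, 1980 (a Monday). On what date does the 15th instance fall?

The 15th occurrence is 14 intervals after the first: 14 × 21 = 294 days after Aug 4, 1980.
Aug has 31 days — 27 days to the end of Aug leaves 267.
Sep has 30 days (237 left).
Oct has 31 days (206 left).
Nov has 30 days (176 left).
Dec has 31 days (145 left).
Jan has 31 days (114 left).
Feb has 28 days (86 left).
Mar has 31 days (55 left).
Apr has 30 days (25 left).
25 days into May → May 25, 1981.

May 25, 1981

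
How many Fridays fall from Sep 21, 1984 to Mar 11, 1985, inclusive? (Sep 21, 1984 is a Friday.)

25

Sep 21, 1984 is a Friday; the first Friday on or after it is Sep 21, 1984.
From Sep 21, 1984 to Mar 11, 1985: 9 + 31 + 30 + 31 + 31 + 28 + 11 = 171 days (rest of Sep, Oct, Nov, Dec, Jan, Feb, Mar).
171 ÷ 7 = 24 full weeks with remainder 3, so 24 more Fridays after the first → 25.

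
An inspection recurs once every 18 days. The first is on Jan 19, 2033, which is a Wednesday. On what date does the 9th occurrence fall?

Jun 12, 2033

The 9th occurrence is 8 intervals after the first: 8 × 18 = 144 days after Jan 19, 2033.
Jan has 31 days — 12 days to the end of Jan leaves 132.
Feb has 28 days (104 left).
Mar has 31 days (73 left).
Apr has 30 days (43 left).
May has 31 days (12 left).
12 days into Jun → Jun 12, 2033.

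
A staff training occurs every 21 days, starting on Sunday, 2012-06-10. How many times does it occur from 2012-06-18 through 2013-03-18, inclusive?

Occurrences land 21·i days after 2012-06-10 for i = 0, 1, 2, …
2012-06-18 is 8 days after the start; 8 ÷ 21 = 0 remainder 8; since the remainder is 8, round up to i = 1. First occurrence in the window: #2 on 2012-07-01 (1×21 = 21 days in).
2013-03-18 is 281 days after the start; 281 ÷ 21 = 13 remainder 8. Last occurrence in the window: #14 on 2013-03-10.
Occurrences #2 through #14: 13 in total.

13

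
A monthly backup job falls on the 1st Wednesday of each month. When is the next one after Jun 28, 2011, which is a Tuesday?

Jun 2011 starts on a Wednesday, so its 1st Wednesday is Jun 1, 2011.
That is not after Jun 28, 2011, so look at Jul 2011.
Jul 2011 starts on a Friday, so its 1st Wednesday is Jul 6, 2011 (5 days in).

Jul 6, 2011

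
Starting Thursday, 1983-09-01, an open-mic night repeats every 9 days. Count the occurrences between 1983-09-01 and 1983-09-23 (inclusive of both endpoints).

3

Occurrences land 9·i days after 1983-09-01 for i = 0, 1, 2, …
The window opens on the start date, so the first occurrence inside is #1 on 1983-09-01.
1983-09-23 is 22 days after the start; 22 ÷ 9 = 2 remainder 4. Last occurrence in the window: #3 on 1983-09-19.
Occurrences #1 through #3: 3 in total.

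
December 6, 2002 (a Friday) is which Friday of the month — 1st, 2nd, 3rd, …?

Day 6 falls in week ⌈6/7⌉ of the month.
Days 1–7 hold the 1st Friday, 8–14 the 2nd, 15–21 the 3rd, 22–28 the 4th, 29–31 the 5th.
6 is in the range for the 1st.

1st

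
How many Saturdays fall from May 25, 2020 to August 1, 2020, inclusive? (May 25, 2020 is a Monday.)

10

May 25, 2020 is a Monday; the first Saturday on or after it is May 30, 2020 (5 days later).
From May 30, 2020 to August 1, 2020: 1 + 30 + 31 + 1 = 63 days (rest of May, June, July, August).
63 ÷ 7 = 9 full weeks with remainder 0, so 9 more Saturdays after the first → 10.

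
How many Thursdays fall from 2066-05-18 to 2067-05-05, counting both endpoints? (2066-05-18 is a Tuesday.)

51

2066-05-18 is a Tuesday; the first Thursday on or after it is 2066-05-20 (2 days later).
From 2066-05-20 to 2067-05-05: 225 + 125 = 350 days (rest of 2066, to 2067-05-05 in 2067).
350 ÷ 7 = 50 full weeks with remainder 0, so 50 more Thursdays after the first → 51.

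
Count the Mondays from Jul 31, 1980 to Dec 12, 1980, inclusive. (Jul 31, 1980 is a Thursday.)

Jul 31, 1980 is a Thursday; the first Monday on or after it is Aug 4, 1980 (4 days later).
From Aug 4, 1980 to Dec 12, 1980: 27 + 30 + 31 + 30 + 12 = 130 days (rest of Aug, Sep, Oct, Nov, Dec).
130 ÷ 7 = 18 full weeks with remainder 4, so 18 more Mondays after the first → 19.

19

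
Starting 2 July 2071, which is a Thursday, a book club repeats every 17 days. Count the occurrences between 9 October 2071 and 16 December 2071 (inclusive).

Occurrences land 17·i days after 2 July 2071 for i = 0, 1, 2, …
9 October 2071 is 99 days after the start; 99 ÷ 17 = 5 remainder 14; since the remainder is 14, round up to i = 6. First occurrence in the window: #7 on 12 October 2071 (6×17 = 102 days in).
16 December 2071 is 167 days after the start; 167 ÷ 17 = 9 remainder 14. Last occurrence in the window: #10 on 2 December 2071.
Occurrences #7 through #10: 4 in total.

4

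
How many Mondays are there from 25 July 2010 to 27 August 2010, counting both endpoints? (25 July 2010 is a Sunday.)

5

25 July 2010 is a Sunday; the first Monday on or after it is 26 July 2010 (1 day later).
From 26 July 2010 to 27 August 2010: 5 + 27 = 32 days (rest of July, August).
32 ÷ 7 = 4 full weeks with remainder 4, so 4 more Mondays after the first → 5.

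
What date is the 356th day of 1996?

Dec 21, 1996

Jan has 31 days (356 − 31 = 325 remain).
Feb has 29 days (325 − 29 = 296 remain).
Mar has 31 days (296 − 31 = 265 remain).
Apr has 30 days (265 − 30 = 235 remain).
May has 31 days (235 − 31 = 204 remain).
Jun has 30 days (204 − 30 = 174 remain).
Jul has 31 days (174 − 31 = 143 remain).
Aug has 31 days (143 − 31 = 112 remain).
Sep has 30 days (112 − 30 = 82 remain).
Oct has 31 days (82 − 31 = 51 remain).
Nov has 30 days (51 − 30 = 21 remain).
21 into Dec → Dec 21.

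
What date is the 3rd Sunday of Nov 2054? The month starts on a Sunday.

Nov 15, 2054

Nov 2054 begins on a Sunday, so the first Sunday is Nov 1.
The 3rd Sunday is 2 weeks later: 1 + 14 = 15.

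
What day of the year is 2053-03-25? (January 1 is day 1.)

84

Days in months before March: 31 + 28 = 59.
Plus 25 days into March → day 84.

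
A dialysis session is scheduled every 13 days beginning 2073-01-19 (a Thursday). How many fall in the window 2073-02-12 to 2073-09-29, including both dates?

18

Occurrences land 13·i days after 2073-01-19 for i = 0, 1, 2, …
2073-02-12 is 24 days after the start; 24 ÷ 13 = 1 remainder 11; since the remainder is 11, round up to i = 2. First occurrence in the window: #3 on 2073-02-14 (2×13 = 26 days in).
2073-09-29 is 253 days after the start; 253 ÷ 13 = 19 remainder 6. Last occurrence in the window: #20 on 2073-09-23.
Occurrences #3 through #20: 18 in total.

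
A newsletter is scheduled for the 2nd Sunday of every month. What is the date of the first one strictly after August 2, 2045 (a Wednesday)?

August 2045 starts on a Tuesday; its first Sunday is the 6th, so the 2nd Sunday is the 13th — August 13, 2045.
August 13, 2045 is after August 2, 2045, so that is the next one.

August 13, 2045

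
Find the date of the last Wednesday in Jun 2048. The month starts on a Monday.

Jun 2048 begins on a Monday, so the first Wednesday is Jun 3 (2 days later).
Jun 2048 has 30 days. Adding weeks: 3, 10, 17, 24 — the last one ≤ 30 is the 24th.

Jun 24, 2048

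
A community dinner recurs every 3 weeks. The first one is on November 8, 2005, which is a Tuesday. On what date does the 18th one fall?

October 31, 2006

The 18th occurrence is 17 intervals after the first: 17 × 21 = 357 days after November 8, 2005.
November has 30 days — 22 days to the end of November leaves 335.
December has 31 days (304 left).
January has 31 days (273 left).
February has 28 days (245 left).
March has 31 days (214 left).
April has 30 days (184 left).
May has 31 days (153 left).
June has 30 days (123 left).
July has 31 days (92 left).
August has 31 days (61 left).
September has 30 days (31 left).
31 days into October → October 31, 2006.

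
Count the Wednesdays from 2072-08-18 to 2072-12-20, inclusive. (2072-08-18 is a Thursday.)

2072-08-18 is a Thursday; the first Wednesday on or after it is 2072-08-24 (6 days later).
From 2072-08-24 to 2072-12-20: 7 + 30 + 31 + 30 + 20 = 118 days (rest of August, September, October, November, December).
118 ÷ 7 = 16 full weeks with remainder 6, so 16 more Wednesdays after the first → 17.

17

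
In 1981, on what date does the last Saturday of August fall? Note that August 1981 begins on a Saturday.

1981-08-29

August 1981 begins on a Saturday, so the first Saturday is August 1.
August 1981 has 31 days. Adding weeks: 1, 8, 15, 22, 29 — the last one ≤ 31 is the 29th.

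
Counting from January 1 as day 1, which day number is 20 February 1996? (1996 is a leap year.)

51

Days in months before February: 31 = 31.
Plus 20 days into February → day 51.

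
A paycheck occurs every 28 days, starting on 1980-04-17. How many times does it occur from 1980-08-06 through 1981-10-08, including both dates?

Occurrences land 28·i days after 1980-04-17 for i = 0, 1, 2, …
1980-08-06 is 111 days after the start; 111 ÷ 28 = 3 remainder 27; since the remainder is 27, round up to i = 4. First occurrence in the window: #5 on 1980-08-07 (4×28 = 112 days in).
1981-10-08 is 539 days after the start; 539 ÷ 28 = 19 remainder 7. Last occurrence in the window: #20 on 1981-10-01.
Occurrences #5 through #20: 16 in total.

16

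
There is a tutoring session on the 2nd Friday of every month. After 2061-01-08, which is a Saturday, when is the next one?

2061-01-14

January 2061 starts on a Saturday; its first Friday is the 7th, so the 2nd Friday is the 14th — 2061-01-14.
2061-01-14 is after 2061-01-08, so that is the next one.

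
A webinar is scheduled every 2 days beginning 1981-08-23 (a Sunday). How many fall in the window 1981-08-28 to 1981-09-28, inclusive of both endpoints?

Occurrences land 2·i days after 1981-08-23 for i = 0, 1, 2, …
1981-08-28 is 5 days after the start; 5 ÷ 2 = 2 remainder 1; since the remainder is 1, round up to i = 3. First occurrence in the window: #4 on 1981-08-29 (3×2 = 6 days in).
1981-09-28 is 36 days after the start; 36 ÷ 2 = 18 remainder 0. Last occurrence in the window: #19 on 1981-09-28.
Occurrences #4 through #19: 16 in total.

16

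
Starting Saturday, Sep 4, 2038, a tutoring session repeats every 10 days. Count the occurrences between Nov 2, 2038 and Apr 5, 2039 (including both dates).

Occurrences land 10·i days after Sep 4, 2038 for i = 0, 1, 2, …
Nov 2, 2038 is 59 days after the start; 59 ÷ 10 = 5 remainder 9; since the remainder is 9, round up to i = 6. First occurrence in the window: #7 on Nov 3, 2038 (6×10 = 60 days in).
Apr 5, 2039 is 213 days after the start; 213 ÷ 10 = 21 remainder 3. Last occurrence in the window: #22 on Apr 2, 2039.
Occurrences #7 through #22: 16 in total.

16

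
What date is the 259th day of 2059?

2059-09-16

January has 31 days (259 − 31 = 228 remain).
February has 28 days (228 − 28 = 200 remain).
March has 31 days (200 − 31 = 169 remain).
April has 30 days (169 − 30 = 139 remain).
May has 31 days (139 − 31 = 108 remain).
June has 30 days (108 − 30 = 78 remain).
July has 31 days (78 − 31 = 47 remain).
August has 31 days (47 − 31 = 16 remain).
16 into September → September 16.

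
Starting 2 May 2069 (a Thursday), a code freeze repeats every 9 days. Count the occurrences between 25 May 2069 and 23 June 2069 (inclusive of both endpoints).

Occurrences land 9·i days after 2 May 2069 for i = 0, 1, 2, …
25 May 2069 is 23 days after the start; 23 ÷ 9 = 2 remainder 5; since the remainder is 5, round up to i = 3. First occurrence in the window: #4 on 29 May 2069 (3×9 = 27 days in).
23 June 2069 is 52 days after the start; 52 ÷ 9 = 5 remainder 7. Last occurrence in the window: #6 on 16 June 2069.
Occurrences #4 through #6: 3 in total.

3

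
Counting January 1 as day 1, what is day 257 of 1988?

January has 31 days (257 − 31 = 226 remain).
February has 29 days (226 − 29 = 197 remain).
March has 31 days (197 − 31 = 166 remain).
April has 30 days (166 − 30 = 136 remain).
May has 31 days (136 − 31 = 105 remain).
June has 30 days (105 − 30 = 75 remain).
July has 31 days (75 − 31 = 44 remain).
August has 31 days (44 − 31 = 13 remain).
13 into September → September 13.

September 13, 1988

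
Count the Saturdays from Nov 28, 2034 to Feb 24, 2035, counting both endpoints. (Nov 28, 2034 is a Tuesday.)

13

Nov 28, 2034 is a Tuesday; the first Saturday on or after it is Dec 2, 2034 (4 days later).
From Dec 2, 2034 to Feb 24, 2035: 29 + 31 + 24 = 84 days (rest of Dec, Jan, Feb).
84 ÷ 7 = 12 full weeks with remainder 0, so 12 more Saturdays after the first → 13.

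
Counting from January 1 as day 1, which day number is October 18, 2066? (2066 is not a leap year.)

291

Days in months before October: 31 + 28 + 31 + 30 + 31 + 30 + 31 + 31 + 30 = 273.
Plus 18 days into October → day 291.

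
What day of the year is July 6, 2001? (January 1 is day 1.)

Days in months before July: 31 + 28 + 31 + 30 + 31 + 30 = 181.
Plus 6 days into July → day 187.

187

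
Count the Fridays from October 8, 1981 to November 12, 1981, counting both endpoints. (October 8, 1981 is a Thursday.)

October 8, 1981 is a Thursday; the first Friday on or after it is October 9, 1981 (1 day later).
From October 9, 1981 to November 12, 1981: 22 + 12 = 34 days (rest of October, November).
34 ÷ 7 = 4 full weeks with remainder 6, so 4 more Fridays after the first → 5.

5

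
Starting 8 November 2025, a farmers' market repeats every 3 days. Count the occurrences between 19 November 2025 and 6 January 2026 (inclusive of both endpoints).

16

Occurrences land 3·i days after 8 November 2025 for i = 0, 1, 2, …
19 November 2025 is 11 days after the start; 11 ÷ 3 = 3 remainder 2; since the remainder is 2, round up to i = 4. First occurrence in the window: #5 on 20 November 2025 (4×3 = 12 days in).
6 January 2026 is 59 days after the start; 59 ÷ 3 = 19 remainder 2. Last occurrence in the window: #20 on 4 January 2026.
Occurrences #5 through #20: 16 in total.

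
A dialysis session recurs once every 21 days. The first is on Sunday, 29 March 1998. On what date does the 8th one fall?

The 8th occurrence is 7 intervals after the first: 7 × 21 = 147 days after 29 March 1998.
March has 31 days — 2 days to the end of March leaves 145.
April has 30 days (115 left).
May has 31 days (84 left).
June has 30 days (54 left).
July has 31 days (23 left).
23 days into August → 23 August 1998.

23 August 1998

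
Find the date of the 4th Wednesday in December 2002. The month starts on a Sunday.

December 2002 begins on a Sunday, so the first Wednesday is December 4 (3 days later).
The 4th Wednesday is 3 weeks later: 4 + 21 = 25.

2002-12-25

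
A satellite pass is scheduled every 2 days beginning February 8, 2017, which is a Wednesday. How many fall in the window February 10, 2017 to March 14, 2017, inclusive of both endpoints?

Occurrences land 2·i days after February 8, 2017 for i = 0, 1, 2, …
February 10, 2017 is 2 days after the start; 2 ÷ 2 = 1 remainder 0. First occurrence in the window: #2 on February 10, 2017 (1×2 = 2 days in).
March 14, 2017 is 34 days after the start; 34 ÷ 2 = 17 remainder 0. Last occurrence in the window: #18 on March 14, 2017.
Occurrences #2 through #18: 17 in total.

17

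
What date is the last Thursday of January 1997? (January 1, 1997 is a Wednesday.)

January 30, 1997

January 1997 begins on a Wednesday, so the first Thursday is January 2 (1 day later).
January 1997 has 31 days. Adding weeks: 2, 9, 16, 23, 30 — the last one ≤ 31 is the 30th.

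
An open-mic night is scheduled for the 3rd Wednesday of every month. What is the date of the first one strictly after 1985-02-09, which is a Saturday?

1985-02-20

February 1985 starts on a Friday; its first Wednesday is the 6th, so the 3rd Wednesday is the 20th — 1985-02-20.
1985-02-20 is after 1985-02-09, so that is the next one.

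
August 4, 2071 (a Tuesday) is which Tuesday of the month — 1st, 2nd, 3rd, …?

Day 4 falls in week ⌈4/7⌉ of the month.
Days 1–7 hold the 1st Tuesday, 8–14 the 2nd, 15–21 the 3rd, 22–28 the 4th, 29–31 the 5th.
4 is in the range for the 1st.

1st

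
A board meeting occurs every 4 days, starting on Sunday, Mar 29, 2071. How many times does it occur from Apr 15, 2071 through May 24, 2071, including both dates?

Occurrences land 4·i days after Mar 29, 2071 for i = 0, 1, 2, …
Apr 15, 2071 is 17 days after the start; 17 ÷ 4 = 4 remainder 1; since the remainder is 1, round up to i = 5. First occurrence in the window: #6 on Apr 18, 2071 (5×4 = 20 days in).
May 24, 2071 is 56 days after the start; 56 ÷ 4 = 14 remainder 0. Last occurrence in the window: #15 on May 24, 2071.
Occurrences #6 through #15: 10 in total.

10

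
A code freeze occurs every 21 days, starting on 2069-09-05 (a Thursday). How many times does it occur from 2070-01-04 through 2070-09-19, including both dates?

Occurrences land 21·i days after 2069-09-05 for i = 0, 1, 2, …
2070-01-04 is 121 days after the start; 121 ÷ 21 = 5 remainder 16; since the remainder is 16, round up to i = 6. First occurrence in the window: #7 on 2070-01-09 (6×21 = 126 days in).
2070-09-19 is 379 days after the start; 379 ÷ 21 = 18 remainder 1. Last occurrence in the window: #19 on 2070-09-18.
Occurrences #7 through #19: 13 in total.

13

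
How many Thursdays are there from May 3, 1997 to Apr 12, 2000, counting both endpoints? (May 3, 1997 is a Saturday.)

153

May 3, 1997 is a Saturday; the first Thursday on or after it is May 8, 1997 (5 days later).
From May 8, 1997 to Apr 12, 2000: 237 + 365 + 365 + 103 = 1070 days (rest of 1997, 1998, 1999, to Apr 12, 2000 in 2000).
1070 ÷ 7 = 152 full weeks with remainder 6, so 152 more Thursdays after the first → 153.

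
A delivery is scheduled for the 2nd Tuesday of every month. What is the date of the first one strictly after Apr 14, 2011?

May 10, 2011

Apr 2011 starts on a Friday; its first Tuesday is the 5th, so the 2nd Tuesday is the 12th — Apr 12, 2011.
That is not after Apr 14, 2011, so look at May 2011.
May 2011 starts on a Sunday; its first Tuesday is the 3rd, so the 2nd Tuesday is the 10th — May 10, 2011.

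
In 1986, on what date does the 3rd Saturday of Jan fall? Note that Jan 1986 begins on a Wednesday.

Jan 1986 begins on a Wednesday, so the first Saturday is Jan 4 (3 days later).
The 3rd Saturday is 2 weeks later: 4 + 14 = 18.

Jan 18, 1986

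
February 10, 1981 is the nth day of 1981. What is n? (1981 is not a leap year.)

Days in months before February: 31 = 31.
Plus 10 days into February → day 41.

41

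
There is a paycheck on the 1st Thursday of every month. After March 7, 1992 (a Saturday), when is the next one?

March 1992 starts on a Sunday, so its 1st Thursday is March 5, 1992 (4 days in).
That is not after March 7, 1992, so look at April 1992.
April 1992 starts on a Wednesday, so its 1st Thursday is April 2, 1992 (1 day in).

April 2, 1992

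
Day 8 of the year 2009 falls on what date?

8 into January → January 8.

8 January 2009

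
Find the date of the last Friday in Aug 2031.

The first Friday of Aug 2031 is Aug 1.
Aug 2031 has 31 days. Adding weeks: 1, 8, 15, 22, 29 — the last one ≤ 31 is the 29th.

Aug 29, 2031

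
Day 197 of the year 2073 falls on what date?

January has 31 days (197 − 31 = 166 remain).
February has 28 days (166 − 28 = 138 remain).
March has 31 days (138 − 31 = 107 remain).
April has 30 days (107 − 30 = 77 remain).
May has 31 days (77 − 31 = 46 remain).
June has 30 days (46 − 30 = 16 remain).
16 into July → July 16.

2073-07-16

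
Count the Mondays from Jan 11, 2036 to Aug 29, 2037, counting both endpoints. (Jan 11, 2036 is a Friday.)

85

Jan 11, 2036 is a Friday; the first Monday on or after it is Jan 14, 2036 (3 days later).
From Jan 14, 2036 to Aug 29, 2037: 352 + 241 = 593 days (rest of 2036, to Aug 29, 2037 in 2037).
593 ÷ 7 = 84 full weeks with remainder 5, so 84 more Mondays after the first → 85.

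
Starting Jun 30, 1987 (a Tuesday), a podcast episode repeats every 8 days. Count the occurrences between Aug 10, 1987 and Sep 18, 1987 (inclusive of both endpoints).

5

Occurrences land 8·i days after Jun 30, 1987 for i = 0, 1, 2, …
Aug 10, 1987 is 41 days after the start; 41 ÷ 8 = 5 remainder 1; since the remainder is 1, round up to i = 6. First occurrence in the window: #7 on Aug 17, 1987 (6×8 = 48 days in).
Sep 18, 1987 is 80 days after the start; 80 ÷ 8 = 10 remainder 0. Last occurrence in the window: #11 on Sep 18, 1987.
Occurrences #7 through #11: 5 in total.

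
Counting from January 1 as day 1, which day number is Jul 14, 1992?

196

Days in months before Jul: 31 + 29 + 31 + 30 + 31 + 30 = 182.
Plus 14 days into Jul → day 196.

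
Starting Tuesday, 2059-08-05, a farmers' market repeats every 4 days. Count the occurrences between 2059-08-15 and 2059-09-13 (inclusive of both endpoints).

Occurrences land 4·i days after 2059-08-05 for i = 0, 1, 2, …
2059-08-15 is 10 days after the start; 10 ÷ 4 = 2 remainder 2; since the remainder is 2, round up to i = 3. First occurrence in the window: #4 on 2059-08-17 (3×4 = 12 days in).
2059-09-13 is 39 days after the start; 39 ÷ 4 = 9 remainder 3. Last occurrence in the window: #10 on 2059-09-10.
Occurrences #4 through #10: 7 in total.

7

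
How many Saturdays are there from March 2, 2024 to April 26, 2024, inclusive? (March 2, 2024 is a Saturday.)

March 2, 2024 is a Saturday; the first Saturday on or after it is March 2, 2024.
From March 2, 2024 to April 26, 2024: 29 + 26 = 55 days (rest of March, April).
55 ÷ 7 = 7 full weeks with remainder 6, so 7 more Saturdays after the first → 8.

8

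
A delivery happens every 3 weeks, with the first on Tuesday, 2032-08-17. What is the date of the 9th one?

2033-02-01

The 9th occurrence is 8 intervals after the first: 8 × 21 = 168 days after 2032-08-17.
August has 31 days — 14 days to the end of August leaves 154.
September has 30 days (124 left).
October has 31 days (93 left).
November has 30 days (63 left).
December has 31 days (32 left).
January has 31 days (1 left).
1 day into February → 2033-02-01.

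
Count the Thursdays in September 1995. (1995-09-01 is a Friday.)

4

1995-09-01 is a Friday; the first Thursday on or after it is 1995-09-07 (6 days later).
From 1995-09-07 to 1995-09-30 is 30 − 7 = 23 days.
23 ÷ 7 = 3 full weeks with remainder 2, so 3 more Thursdays after the first → 4.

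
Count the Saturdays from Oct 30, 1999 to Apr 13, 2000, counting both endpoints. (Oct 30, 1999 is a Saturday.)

Oct 30, 1999 is a Saturday; the first Saturday on or after it is Oct 30, 1999.
From Oct 30, 1999 to Apr 13, 2000: 1 + 30 + 31 + 31 + 29 + 31 + 13 = 166 days (rest of Oct, Nov, Dec, Jan, Feb, Mar, Apr).
166 ÷ 7 = 23 full weeks with remainder 5, so 23 more Saturdays after the first → 24.

24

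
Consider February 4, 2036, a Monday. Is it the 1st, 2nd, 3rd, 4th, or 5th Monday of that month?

1st

Day 4 falls in week ⌈4/7⌉ of the month.
Days 1–7 hold the 1st Monday, 8–14 the 2nd, 15–21 the 3rd, 22–28 the 4th, 29–31 the 5th.
4 is in the range for the 1st.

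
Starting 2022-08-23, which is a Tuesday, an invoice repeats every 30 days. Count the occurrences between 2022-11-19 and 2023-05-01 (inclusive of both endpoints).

Occurrences land 30·i days after 2022-08-23 for i = 0, 1, 2, …
2022-11-19 is 88 days after the start; 88 ÷ 30 = 2 remainder 28; since the remainder is 28, round up to i = 3. First occurrence in the window: #4 on 2022-11-21 (3×30 = 90 days in).
2023-05-01 is 251 days after the start; 251 ÷ 30 = 8 remainder 11. Last occurrence in the window: #9 on 2023-04-20.
Occurrences #4 through #9: 6 in total.

6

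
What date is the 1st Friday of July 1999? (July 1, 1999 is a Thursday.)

July 1999 begins on a Thursday, so the first Friday is July 2 (1 day later).

July 2, 1999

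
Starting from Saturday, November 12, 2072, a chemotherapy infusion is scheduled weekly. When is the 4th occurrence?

December 3, 2072

The 4th occurrence is 3 intervals after the first: 3 × 7 = 21 days after November 12, 2072.
November has 30 days — 18 days to the end of November leaves 3.
3 days into December → December 3, 2072.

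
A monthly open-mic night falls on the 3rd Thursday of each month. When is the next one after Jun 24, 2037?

Jul 16, 2037

Jun 2037 starts on a Monday; its first Thursday is the 4th, so the 3rd Thursday is the 18th — Jun 18, 2037.
That is not after Jun 24, 2037, so look at Jul 2037.
Jul 2037 starts on a Wednesday; its first Thursday is the 2nd, so the 3rd Thursday is the 16th — Jul 16, 2037.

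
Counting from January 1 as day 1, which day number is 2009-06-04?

155

Days in months before June: 31 + 28 + 31 + 30 + 31 = 151.
Plus 4 days into June → day 155.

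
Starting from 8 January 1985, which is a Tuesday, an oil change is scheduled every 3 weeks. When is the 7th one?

The 7th occurrence is 6 intervals after the first: 6 × 21 = 126 days after 8 January 1985.
January has 31 days — 23 days to the end of January leaves 103.
February has 28 days (75 left).
March has 31 days (44 left).
April has 30 days (14 left).
14 days into May → 14 May 1985.

14 May 1985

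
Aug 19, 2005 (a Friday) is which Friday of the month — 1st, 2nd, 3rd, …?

Day 19 falls in week ⌈19/7⌉ of the month.
Days 1–7 hold the 1st Friday, 8–14 the 2nd, 15–21 the 3rd, 22–28 the 4th, 29–31 the 5th.
19 is in the range for the 3rd.

3rd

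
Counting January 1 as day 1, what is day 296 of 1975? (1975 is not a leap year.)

1975-10-23

January has 31 days (296 − 31 = 265 remain).
February has 28 days (265 − 28 = 237 remain).
March has 31 days (237 − 31 = 206 remain).
April has 30 days (206 − 30 = 176 remain).
May has 31 days (176 − 31 = 145 remain).
June has 30 days (145 − 30 = 115 remain).
July has 31 days (115 − 31 = 84 remain).
August has 31 days (84 − 31 = 53 remain).
September has 30 days (53 − 30 = 23 remain).
23 into October → October 23.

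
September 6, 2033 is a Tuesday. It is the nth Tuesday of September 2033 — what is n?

1st

Day 6 falls in week ⌈6/7⌉ of the month.
Days 1–7 hold the 1st Tuesday, 8–14 the 2nd, 15–21 the 3rd, 22–28 the 4th, 29–31 the 5th.
6 is in the range for the 1st.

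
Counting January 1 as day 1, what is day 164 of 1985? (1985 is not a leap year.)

Jun 13, 1985

Jan has 31 days (164 − 31 = 133 remain).
Feb has 28 days (133 − 28 = 105 remain).
Mar has 31 days (105 − 31 = 74 remain).
Apr has 30 days (74 − 30 = 44 remain).
May has 31 days (44 − 31 = 13 remain).
13 into Jun → Jun 13.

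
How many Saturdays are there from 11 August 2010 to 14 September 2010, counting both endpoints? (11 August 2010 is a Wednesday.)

11 August 2010 is a Wednesday; the first Saturday on or after it is 14 August 2010 (3 days later).
From 14 August 2010 to 14 September 2010: 17 + 14 = 31 days (rest of August, September).
31 ÷ 7 = 4 full weeks with remainder 3, so 4 more Saturdays after the first → 5.

5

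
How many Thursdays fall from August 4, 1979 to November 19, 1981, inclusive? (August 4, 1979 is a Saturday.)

120

August 4, 1979 is a Saturday; the first Thursday on or after it is August 9, 1979 (5 days later).
From August 9, 1979 to November 19, 1981: 144 + 366 + 323 = 833 days (rest of 1979, 1980, to November 19, 1981 in 1981).
833 ÷ 7 = 119 full weeks with remainder 0, so 119 more Thursdays after the first → 120.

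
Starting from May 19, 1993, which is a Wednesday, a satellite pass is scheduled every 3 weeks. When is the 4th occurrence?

July 21, 1993

The 4th occurrence is 3 intervals after the first: 3 × 21 = 63 days after May 19, 1993.
May has 31 days — 12 days to the end of May leaves 51.
June has 30 days (21 left).
21 days into July → July 21, 1993.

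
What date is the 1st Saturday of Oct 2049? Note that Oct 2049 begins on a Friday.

Oct 2, 2049

Oct 2049 begins on a Friday, so the first Saturday is Oct 2 (1 day later).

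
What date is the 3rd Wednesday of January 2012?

The first Wednesday of January 2012 is January 4.
The 3rd Wednesday is 2 weeks later: 4 + 14 = 18.

January 18, 2012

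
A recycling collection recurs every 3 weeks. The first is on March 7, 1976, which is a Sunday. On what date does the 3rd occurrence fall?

April 18, 1976

The 3rd occurrence is 2 intervals after the first: 2 × 21 = 42 days after March 7, 1976.
March has 31 days — 24 days to the end of March leaves 18.
18 days into April → April 18, 1976.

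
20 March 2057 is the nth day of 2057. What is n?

79

Days in months before March: 31 + 28 = 59.
Plus 20 days into March → day 79.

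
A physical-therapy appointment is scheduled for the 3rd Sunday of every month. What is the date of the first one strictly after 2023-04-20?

2023-05-21

April 2023 starts on a Saturday; its first Sunday is the 2nd, so the 3rd Sunday is the 16th — 2023-04-16.
That is not after 2023-04-20, so look at May 2023.
May 2023 starts on a Monday; its first Sunday is the 7th, so the 3rd Sunday is the 21st — 2023-05-21.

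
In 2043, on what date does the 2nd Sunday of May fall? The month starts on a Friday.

May 10, 2043

May 2043 begins on a Friday, so the first Sunday is May 3 (2 days later).
The 2nd Sunday is 1 weeks later: 3 + 7 = 10.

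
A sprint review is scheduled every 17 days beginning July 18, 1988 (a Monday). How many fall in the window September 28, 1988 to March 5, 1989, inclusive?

Occurrences land 17·i days after July 18, 1988 for i = 0, 1, 2, …
September 28, 1988 is 72 days after the start; 72 ÷ 17 = 4 remainder 4; since the remainder is 4, round up to i = 5. First occurrence in the window: #6 on October 11, 1988 (5×17 = 85 days in).
March 5, 1989 is 230 days after the start; 230 ÷ 17 = 13 remainder 9. Last occurrence in the window: #14 on February 24, 1989.
Occurrences #6 through #14: 9 in total.

9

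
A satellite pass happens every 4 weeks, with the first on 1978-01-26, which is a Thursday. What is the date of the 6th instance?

1978-06-15

The 6th occurrence is 5 intervals after the first: 5 × 28 = 140 days after 1978-01-26.
January has 31 days — 5 days to the end of January leaves 135.
February has 28 days (107 left).
March has 31 days (76 left).
April has 30 days (46 left).
May has 31 days (15 left).
15 days into June → 1978-06-15.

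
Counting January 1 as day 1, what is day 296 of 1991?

October 23, 1991

January has 31 days (296 − 31 = 265 remain).
February has 28 days (265 − 28 = 237 remain).
March has 31 days (237 − 31 = 206 remain).
April has 30 days (206 − 30 = 176 remain).
May has 31 days (176 − 31 = 145 remain).
June has 30 days (145 − 30 = 115 remain).
July has 31 days (115 − 31 = 84 remain).
August has 31 days (84 − 31 = 53 remain).
September has 30 days (53 − 30 = 23 remain).
23 into October → October 23.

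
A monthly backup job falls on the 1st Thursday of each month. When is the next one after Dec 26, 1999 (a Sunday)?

Dec 1999 starts on a Wednesday, so its 1st Thursday is Dec 2, 1999 (1 day in).
That is not after Dec 26, 1999, so look at Jan 2000.
Jan 2000 starts on a Saturday, so its 1st Thursday is Jan 6, 2000 (5 days in).

Jan 6, 2000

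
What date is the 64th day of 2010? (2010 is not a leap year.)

5 March 2010

January has 31 days (64 − 31 = 33 remain).
February has 28 days (33 − 28 = 5 remain).
5 into March → March 5.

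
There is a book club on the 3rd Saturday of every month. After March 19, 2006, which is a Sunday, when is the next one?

April 15, 2006

March 2006 starts on a Wednesday; its first Saturday is the 4th, so the 3rd Saturday is the 18th — March 18, 2006.
That is not after March 19, 2006, so look at April 2006.
April 2006 starts on a Saturday; its first Saturday is the 1st, so the 3rd Saturday is the 15th — April 15, 2006.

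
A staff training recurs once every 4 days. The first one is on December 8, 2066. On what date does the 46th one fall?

June 6, 2067

The 46th occurrence is 45 intervals after the first: 45 × 4 = 180 days after December 8, 2066.
December has 31 days — 23 days to the end of December leaves 157.
January has 31 days (126 left).
February has 28 days (98 left).
March has 31 days (67 left).
April has 30 days (37 left).
May has 31 days (6 left).
6 days into June → June 6, 2067.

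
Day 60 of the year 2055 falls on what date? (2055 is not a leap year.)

2055-03-01

January has 31 days (60 − 31 = 29 remain).
February has 28 days (29 − 28 = 1 remain).
1 into March → March 1.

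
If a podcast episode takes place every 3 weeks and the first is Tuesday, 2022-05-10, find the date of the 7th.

2022-09-13

The 7th occurrence is 6 intervals after the first: 6 × 21 = 126 days after 2022-05-10.
May has 31 days — 21 days to the end of May leaves 105.
June has 30 days (75 left).
July has 31 days (44 left).
August has 31 days (13 left).
13 days into September → 2022-09-13.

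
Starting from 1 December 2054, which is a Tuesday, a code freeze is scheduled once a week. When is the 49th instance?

2 November 2055

The 49th occurrence is 48 intervals after the first: 48 × 7 = 336 days after 1 December 2054.
December has 31 days — 30 days to the end of December leaves 306.
January has 31 days (275 left).
February has 28 days (247 left).
March has 31 days (216 left).
April has 30 days (186 left).
May has 31 days (155 left).
June has 30 days (125 left).
July has 31 days (94 left).
August has 31 days (63 left).
September has 30 days (33 left).
October has 31 days (2 left).
2 days into November → 2 November 2055.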